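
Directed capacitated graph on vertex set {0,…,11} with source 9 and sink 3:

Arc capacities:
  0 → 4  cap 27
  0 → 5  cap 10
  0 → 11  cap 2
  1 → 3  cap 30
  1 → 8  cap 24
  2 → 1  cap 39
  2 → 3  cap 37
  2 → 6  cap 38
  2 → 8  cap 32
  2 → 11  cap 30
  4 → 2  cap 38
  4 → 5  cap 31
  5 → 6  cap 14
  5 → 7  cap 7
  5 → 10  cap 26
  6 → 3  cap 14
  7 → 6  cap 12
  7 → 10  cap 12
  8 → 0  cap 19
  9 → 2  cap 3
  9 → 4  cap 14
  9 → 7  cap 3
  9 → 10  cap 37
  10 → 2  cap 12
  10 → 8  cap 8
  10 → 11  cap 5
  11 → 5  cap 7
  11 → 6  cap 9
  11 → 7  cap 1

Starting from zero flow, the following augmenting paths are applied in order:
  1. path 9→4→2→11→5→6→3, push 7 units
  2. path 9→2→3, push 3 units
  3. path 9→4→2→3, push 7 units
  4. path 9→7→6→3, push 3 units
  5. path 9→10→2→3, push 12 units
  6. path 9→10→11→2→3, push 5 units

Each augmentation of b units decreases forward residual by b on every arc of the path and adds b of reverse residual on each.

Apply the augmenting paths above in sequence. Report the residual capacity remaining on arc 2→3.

after path 1 (9→4→2→11→5→6→3, push 7): res(2,3)=37
after path 2 (9→2→3, push 3): res(2,3)=34
after path 3 (9→4→2→3, push 7): res(2,3)=27
after path 4 (9→7→6→3, push 3): res(2,3)=27
after path 5 (9→10→2→3, push 12): res(2,3)=15
after path 6 (9→10→11→2→3, push 5): res(2,3)=10

Residual capacity of (2,3): 10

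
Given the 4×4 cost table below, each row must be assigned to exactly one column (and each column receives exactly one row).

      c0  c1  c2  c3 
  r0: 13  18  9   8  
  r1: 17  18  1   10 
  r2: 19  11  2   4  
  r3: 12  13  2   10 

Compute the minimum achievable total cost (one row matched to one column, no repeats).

Minimum assignment cost: 31

optimal assignment: row0→col0 (cost 13), row1→col2 (cost 1), row2→col3 (cost 4), row3→col1 (cost 13)
total = 13 + 1 + 4 + 13 = 31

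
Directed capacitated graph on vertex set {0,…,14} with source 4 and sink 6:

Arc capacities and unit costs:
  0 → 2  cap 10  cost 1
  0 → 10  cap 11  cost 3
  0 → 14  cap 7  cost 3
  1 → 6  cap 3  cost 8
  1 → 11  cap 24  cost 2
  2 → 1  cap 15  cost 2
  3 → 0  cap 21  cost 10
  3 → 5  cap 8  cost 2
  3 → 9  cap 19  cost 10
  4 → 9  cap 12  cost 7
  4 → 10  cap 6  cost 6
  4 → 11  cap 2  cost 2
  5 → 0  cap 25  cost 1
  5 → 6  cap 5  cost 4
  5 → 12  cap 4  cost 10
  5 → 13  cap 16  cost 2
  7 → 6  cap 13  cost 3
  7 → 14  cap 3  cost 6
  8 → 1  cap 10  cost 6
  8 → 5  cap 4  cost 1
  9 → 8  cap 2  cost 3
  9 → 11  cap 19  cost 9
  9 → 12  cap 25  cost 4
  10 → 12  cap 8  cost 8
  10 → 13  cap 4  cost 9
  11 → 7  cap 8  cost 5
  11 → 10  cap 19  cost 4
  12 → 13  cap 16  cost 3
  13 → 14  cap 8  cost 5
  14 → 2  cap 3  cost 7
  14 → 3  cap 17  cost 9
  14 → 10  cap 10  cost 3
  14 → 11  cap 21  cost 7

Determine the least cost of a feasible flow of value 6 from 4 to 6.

shortest-cost path #1: 4→11→7→6 push 2 @ unit cost 10 (adds 20)
shortest-cost path #2: 4→9→8→5→6 push 2 @ unit cost 15 (adds 30)
shortest-cost path #3: 4→9→11→7→6 push 2 @ unit cost 24 (adds 48)
total cost = 98

Minimum cost for 6 units: 98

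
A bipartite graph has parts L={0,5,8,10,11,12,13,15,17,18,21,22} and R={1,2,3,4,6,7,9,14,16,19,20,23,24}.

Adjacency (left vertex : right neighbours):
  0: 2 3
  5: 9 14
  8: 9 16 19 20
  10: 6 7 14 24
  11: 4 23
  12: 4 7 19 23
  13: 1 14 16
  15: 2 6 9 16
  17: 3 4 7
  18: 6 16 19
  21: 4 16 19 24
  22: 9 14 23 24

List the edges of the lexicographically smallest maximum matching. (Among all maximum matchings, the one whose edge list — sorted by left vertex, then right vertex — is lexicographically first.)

Lex-smallest maximum matching: {(0,2), (5,9), (8,16), (10,7), (11,4), (12,23), (13,1), (15,6), (17,3), (18,19), (21,24), (22,14)}

|M| = 12 (so the lex-smallest maximum matching has 12 edges)
process left vertices in ascending order; for each, take the smallest-labelled available neighbour that still permits 12 edges overall, or leave it unmatched if none does
lex-smallest matching: {0-2, 5-9, 8-16, 10-7, 11-4, 12-23, 13-1, 15-6, 17-3, 18-19, 21-24, 22-14}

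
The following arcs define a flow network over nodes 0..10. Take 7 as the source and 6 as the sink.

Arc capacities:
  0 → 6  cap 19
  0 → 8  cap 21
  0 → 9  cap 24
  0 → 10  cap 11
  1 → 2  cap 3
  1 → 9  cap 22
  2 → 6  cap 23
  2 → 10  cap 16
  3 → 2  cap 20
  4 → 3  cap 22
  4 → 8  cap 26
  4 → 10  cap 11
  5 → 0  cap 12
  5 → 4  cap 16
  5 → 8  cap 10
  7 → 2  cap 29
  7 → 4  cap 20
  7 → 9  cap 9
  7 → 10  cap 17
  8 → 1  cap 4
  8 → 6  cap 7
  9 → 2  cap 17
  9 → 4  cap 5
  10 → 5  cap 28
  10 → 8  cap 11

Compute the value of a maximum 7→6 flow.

Maximum flow value: 42

augment #1: 7→2→6 bottleneck 23, total now 23
augment #2: 7→4→8→6 bottleneck 7, total now 30
augment #3: 7→10→5→0→6 bottleneck 12, total now 42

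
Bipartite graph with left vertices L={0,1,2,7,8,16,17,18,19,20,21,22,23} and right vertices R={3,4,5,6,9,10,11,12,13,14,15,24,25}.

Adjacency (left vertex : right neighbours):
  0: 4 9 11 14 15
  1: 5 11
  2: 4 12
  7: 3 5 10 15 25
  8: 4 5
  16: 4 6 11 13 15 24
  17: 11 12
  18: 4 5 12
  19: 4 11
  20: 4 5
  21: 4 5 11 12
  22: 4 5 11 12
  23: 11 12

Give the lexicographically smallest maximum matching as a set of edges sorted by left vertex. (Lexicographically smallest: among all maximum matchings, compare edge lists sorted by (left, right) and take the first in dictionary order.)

Lex-smallest maximum matching: {(0,9), (1,5), (2,4), (7,3), (16,6), (17,11), (18,12)}

|M| = 7 (so the lex-smallest maximum matching has 7 edges)
process left vertices in ascending order; for each, take the smallest-labelled available neighbour that still permits 7 edges overall, or leave it unmatched if none does
lex-smallest matching: {0-9, 1-5, 2-4, 7-3, 16-6, 17-11, 18-12}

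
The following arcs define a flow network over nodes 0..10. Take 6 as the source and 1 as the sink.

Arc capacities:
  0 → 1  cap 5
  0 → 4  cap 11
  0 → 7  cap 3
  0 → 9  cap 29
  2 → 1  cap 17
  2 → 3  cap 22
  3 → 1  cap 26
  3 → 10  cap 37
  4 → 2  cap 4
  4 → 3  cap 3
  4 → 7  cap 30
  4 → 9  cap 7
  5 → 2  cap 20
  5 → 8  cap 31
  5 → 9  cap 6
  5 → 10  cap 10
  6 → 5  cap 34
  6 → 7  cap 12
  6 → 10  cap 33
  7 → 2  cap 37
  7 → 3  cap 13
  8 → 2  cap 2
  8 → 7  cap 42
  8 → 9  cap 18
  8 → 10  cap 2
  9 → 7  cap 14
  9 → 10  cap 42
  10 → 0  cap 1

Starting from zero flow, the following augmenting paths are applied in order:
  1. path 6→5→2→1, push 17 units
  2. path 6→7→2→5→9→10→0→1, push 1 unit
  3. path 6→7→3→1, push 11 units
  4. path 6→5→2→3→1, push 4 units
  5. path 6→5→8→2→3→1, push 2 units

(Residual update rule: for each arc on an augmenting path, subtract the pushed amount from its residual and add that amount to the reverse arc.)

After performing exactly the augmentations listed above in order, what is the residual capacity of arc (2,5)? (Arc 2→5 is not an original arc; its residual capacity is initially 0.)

Residual capacity of (2,5): 20

after path 1 (6→5→2→1, push 17): res(2,5)=17
after path 2 (6→7→2→5→9→10→0→1, push 1): res(2,5)=16
after path 3 (6→7→3→1, push 11): res(2,5)=16
after path 4 (6→5→2→3→1, push 4): res(2,5)=20
after path 5 (6→5→8→2→3→1, push 2): res(2,5)=20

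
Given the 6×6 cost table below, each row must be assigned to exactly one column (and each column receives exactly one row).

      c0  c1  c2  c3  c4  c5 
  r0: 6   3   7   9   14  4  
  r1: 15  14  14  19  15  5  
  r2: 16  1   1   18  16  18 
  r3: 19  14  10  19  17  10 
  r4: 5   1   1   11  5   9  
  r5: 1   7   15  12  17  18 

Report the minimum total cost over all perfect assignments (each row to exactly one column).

optimal assignment: row0→col3 (cost 9), row1→col5 (cost 5), row2→col1 (cost 1), row3→col2 (cost 10), row4→col4 (cost 5), row5→col0 (cost 1)
total = 9 + 5 + 1 + 10 + 5 + 1 = 31

Minimum assignment cost: 31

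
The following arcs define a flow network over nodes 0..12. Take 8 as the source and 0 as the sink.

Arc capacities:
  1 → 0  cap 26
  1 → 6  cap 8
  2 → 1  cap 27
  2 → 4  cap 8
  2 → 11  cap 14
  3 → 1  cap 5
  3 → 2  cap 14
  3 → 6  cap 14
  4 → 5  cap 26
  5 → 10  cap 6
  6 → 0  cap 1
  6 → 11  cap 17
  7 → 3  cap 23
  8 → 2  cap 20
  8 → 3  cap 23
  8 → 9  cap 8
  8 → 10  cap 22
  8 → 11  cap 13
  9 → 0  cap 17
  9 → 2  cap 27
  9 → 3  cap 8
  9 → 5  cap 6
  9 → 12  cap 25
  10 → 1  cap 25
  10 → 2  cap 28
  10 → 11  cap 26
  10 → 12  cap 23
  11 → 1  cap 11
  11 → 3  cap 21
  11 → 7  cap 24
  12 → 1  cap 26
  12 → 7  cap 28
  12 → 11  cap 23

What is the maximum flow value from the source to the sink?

augment #1: 8→9→0 bottleneck 8, total now 8
augment #2: 8→2→1→0 bottleneck 20, total now 28
augment #3: 8→3→1→0 bottleneck 5, total now 33
augment #4: 8→3→6→0 bottleneck 1, total now 34
augment #5: 8→10→1→0 bottleneck 1, total now 35

Maximum flow value: 35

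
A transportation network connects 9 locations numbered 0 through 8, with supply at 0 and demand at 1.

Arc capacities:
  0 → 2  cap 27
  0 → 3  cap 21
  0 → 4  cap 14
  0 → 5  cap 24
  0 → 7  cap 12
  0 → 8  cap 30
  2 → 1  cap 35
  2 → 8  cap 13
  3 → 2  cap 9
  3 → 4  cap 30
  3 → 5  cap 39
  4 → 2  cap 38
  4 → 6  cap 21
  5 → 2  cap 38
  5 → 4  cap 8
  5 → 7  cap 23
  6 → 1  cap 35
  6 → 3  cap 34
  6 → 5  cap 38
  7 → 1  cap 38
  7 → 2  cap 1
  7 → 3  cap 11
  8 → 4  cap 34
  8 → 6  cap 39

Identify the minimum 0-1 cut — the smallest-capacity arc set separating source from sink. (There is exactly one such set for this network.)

augment #1: 0→2→1 push 27
augment #2: 0→7→1 push 12
augment #3: 0→3→2→1 push 8
augment #4: 0→4→6→1 push 14
augment #5: 0→5→7→1 push 23
augment #6: 0→8→6→1 push 21
max flow = 105; residual-reachable set from 0 gives S-side
cut edges (S→T): {(0,7), (2,1), (5,7), (6,1)} total cap 105

Min-cut arcs: {(0,7), (2,1), (5,7), (6,1)} (total capacity 105)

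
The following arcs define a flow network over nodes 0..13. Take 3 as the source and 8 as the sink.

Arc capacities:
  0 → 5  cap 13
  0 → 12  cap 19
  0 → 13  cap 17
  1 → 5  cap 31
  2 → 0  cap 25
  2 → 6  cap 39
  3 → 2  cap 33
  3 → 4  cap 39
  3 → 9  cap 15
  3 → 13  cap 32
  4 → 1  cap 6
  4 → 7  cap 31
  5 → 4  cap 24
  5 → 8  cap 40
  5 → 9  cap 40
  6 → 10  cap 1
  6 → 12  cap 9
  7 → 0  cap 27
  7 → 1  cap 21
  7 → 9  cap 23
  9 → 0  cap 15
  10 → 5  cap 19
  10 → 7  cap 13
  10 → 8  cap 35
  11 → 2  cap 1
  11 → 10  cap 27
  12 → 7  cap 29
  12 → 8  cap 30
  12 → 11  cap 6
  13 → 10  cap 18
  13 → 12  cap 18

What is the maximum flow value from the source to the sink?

Maximum flow value: 95

augment #1: 3→13→10→8 bottleneck 18, total now 18
augment #2: 3→13→12→8 bottleneck 14, total now 32
augment #3: 3→2→0→5→8 bottleneck 13, total now 45
augment #4: 3→2→0→12→8 bottleneck 12, total now 57
augment #5: 3→2→6→10→8 bottleneck 1, total now 58
augment #6: 3→2→6→12→8 bottleneck 4, total now 62
augment #7: 3→4→1→5→8 bottleneck 6, total now 68
augment #8: 3→4→7→1→5→8 bottleneck 21, total now 89
augment #9: 3→2→6→12→11→10→8 bottleneck 3, total now 92
augment #10: 3→9→0→12→11→10→8 bottleneck 3, total now 95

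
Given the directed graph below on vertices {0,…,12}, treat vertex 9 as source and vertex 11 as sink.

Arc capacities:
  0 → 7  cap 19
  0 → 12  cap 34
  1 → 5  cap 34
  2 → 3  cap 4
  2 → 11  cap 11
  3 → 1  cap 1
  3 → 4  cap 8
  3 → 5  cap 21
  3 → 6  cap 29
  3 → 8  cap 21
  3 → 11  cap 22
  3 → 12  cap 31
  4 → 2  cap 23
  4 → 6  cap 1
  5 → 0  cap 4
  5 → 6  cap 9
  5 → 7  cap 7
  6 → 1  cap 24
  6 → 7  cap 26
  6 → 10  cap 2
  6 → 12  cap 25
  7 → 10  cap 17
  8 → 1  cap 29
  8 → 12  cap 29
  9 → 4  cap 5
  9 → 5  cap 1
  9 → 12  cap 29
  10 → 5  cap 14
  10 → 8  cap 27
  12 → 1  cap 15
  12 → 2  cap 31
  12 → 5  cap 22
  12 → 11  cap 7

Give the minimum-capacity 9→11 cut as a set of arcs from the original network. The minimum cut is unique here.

Min-cut arcs: {(2,3), (2,11), (12,11)} (total capacity 22)

augment #1: 9→12→11 push 7
augment #2: 9→4→2→11 push 5
augment #3: 9→12→2→11 push 6
augment #4: 9→12→2→3→11 push 4
max flow = 22; residual-reachable set from 9 gives S-side
cut edges (S→T): {(2,3), (2,11), (12,11)} total cap 22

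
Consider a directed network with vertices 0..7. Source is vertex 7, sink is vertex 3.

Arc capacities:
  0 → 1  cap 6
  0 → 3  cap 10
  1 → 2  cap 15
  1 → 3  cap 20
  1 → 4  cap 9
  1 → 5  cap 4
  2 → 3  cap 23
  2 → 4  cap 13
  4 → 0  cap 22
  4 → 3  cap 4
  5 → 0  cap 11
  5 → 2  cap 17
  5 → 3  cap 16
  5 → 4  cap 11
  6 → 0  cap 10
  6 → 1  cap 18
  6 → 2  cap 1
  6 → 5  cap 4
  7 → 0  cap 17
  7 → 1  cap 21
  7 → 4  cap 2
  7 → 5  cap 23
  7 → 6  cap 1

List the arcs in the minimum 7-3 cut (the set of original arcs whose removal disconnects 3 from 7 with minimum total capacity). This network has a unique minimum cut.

Min-cut arcs: {(0,1), (0,3), (7,1), (7,4), (7,5), (7,6)} (total capacity 63)

augment #1: 7→0→3 push 10
augment #2: 7→1→3 push 20
augment #3: 7→4→3 push 2
augment #4: 7→5→3 push 16
augment #5: 7→1→2→3 push 1
augment #6: 7→5→2→3 push 7
augment #7: 7→6→2→3 push 1
augment #8: 7→0→1→2→3 push 6
max flow = 63; residual-reachable set from 7 gives S-side
cut edges (S→T): {(0,1), (0,3), (7,1), (7,4), (7,5), (7,6)} total cap 63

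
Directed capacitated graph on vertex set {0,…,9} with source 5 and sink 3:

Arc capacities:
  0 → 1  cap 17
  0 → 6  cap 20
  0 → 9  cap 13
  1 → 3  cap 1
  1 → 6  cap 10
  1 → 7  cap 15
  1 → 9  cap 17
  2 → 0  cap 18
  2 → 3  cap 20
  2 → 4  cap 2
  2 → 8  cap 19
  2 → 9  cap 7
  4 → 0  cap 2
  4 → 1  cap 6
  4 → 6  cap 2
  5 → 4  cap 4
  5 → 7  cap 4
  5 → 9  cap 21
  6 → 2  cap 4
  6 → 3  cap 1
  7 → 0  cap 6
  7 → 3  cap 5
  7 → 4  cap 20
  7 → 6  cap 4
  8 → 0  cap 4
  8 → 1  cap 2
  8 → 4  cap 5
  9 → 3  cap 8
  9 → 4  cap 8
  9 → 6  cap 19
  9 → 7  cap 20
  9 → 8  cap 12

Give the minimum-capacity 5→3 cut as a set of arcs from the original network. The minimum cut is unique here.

augment #1: 5→7→3 push 4
augment #2: 5→9→3 push 8
augment #3: 5→4→1→3 push 1
augment #4: 5→4→6→3 push 1
augment #5: 5→9→7→3 push 1
augment #6: 5→4→6→2→3 push 1
augment #7: 5→9→6→2→3 push 3
max flow = 19; residual-reachable set from 5 gives S-side
cut edges (S→T): {(1,3), (6,2), (6,3), (7,3), (9,3)} total cap 19

Min-cut arcs: {(1,3), (6,2), (6,3), (7,3), (9,3)} (total capacity 19)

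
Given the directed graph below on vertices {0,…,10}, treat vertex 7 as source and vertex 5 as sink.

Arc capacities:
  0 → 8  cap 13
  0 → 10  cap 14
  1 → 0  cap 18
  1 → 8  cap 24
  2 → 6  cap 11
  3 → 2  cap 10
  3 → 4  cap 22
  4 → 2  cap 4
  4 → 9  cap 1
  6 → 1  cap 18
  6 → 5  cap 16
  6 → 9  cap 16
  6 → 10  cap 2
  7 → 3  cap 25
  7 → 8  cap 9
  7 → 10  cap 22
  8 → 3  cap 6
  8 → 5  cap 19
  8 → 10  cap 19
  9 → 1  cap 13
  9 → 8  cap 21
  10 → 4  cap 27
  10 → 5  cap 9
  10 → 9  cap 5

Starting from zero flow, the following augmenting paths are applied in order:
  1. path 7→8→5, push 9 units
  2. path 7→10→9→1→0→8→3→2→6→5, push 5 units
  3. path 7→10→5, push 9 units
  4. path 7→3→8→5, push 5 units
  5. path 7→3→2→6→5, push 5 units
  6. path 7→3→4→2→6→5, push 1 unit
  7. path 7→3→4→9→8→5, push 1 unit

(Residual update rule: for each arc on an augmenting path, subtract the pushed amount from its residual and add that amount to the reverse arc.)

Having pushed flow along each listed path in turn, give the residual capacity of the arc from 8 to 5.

Residual capacity of (8,5): 4

after path 1 (7→8→5, push 9): res(8,5)=10
after path 2 (7→10→9→1→0→8→3→2→6→5, push 5): res(8,5)=10
after path 3 (7→10→5, push 9): res(8,5)=10
after path 4 (7→3→8→5, push 5): res(8,5)=5
after path 5 (7→3→2→6→5, push 5): res(8,5)=5
after path 6 (7→3→4→2→6→5, push 1): res(8,5)=5
after path 7 (7→3→4→9→8→5, push 1): res(8,5)=4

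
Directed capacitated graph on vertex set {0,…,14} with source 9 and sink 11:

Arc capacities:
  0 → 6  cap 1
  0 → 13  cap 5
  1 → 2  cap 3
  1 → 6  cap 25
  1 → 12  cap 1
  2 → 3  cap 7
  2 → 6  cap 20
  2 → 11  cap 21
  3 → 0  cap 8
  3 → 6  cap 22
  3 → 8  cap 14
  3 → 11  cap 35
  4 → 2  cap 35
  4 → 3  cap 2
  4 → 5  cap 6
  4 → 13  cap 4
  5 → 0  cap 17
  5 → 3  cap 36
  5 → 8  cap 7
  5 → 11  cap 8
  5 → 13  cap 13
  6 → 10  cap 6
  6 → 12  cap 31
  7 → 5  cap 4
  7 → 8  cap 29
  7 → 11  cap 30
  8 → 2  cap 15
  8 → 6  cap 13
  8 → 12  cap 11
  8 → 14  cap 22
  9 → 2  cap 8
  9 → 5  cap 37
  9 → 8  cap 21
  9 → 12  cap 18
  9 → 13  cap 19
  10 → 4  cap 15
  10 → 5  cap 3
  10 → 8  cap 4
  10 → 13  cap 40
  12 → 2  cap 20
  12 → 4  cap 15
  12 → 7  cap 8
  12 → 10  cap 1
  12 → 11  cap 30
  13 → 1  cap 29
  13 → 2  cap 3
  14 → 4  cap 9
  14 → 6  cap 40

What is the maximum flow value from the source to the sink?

augment #1: 9→2→11 bottleneck 8, total now 8
augment #2: 9→5→11 bottleneck 8, total now 16
augment #3: 9→12→11 bottleneck 18, total now 34
augment #4: 9→5→3→11 bottleneck 29, total now 63
augment #5: 9→8→2→11 bottleneck 13, total now 76
augment #6: 9→8→12→11 bottleneck 8, total now 84
augment #7: 9→13→1→12→11 bottleneck 1, total now 85
augment #8: 9→13→2→3→11 bottleneck 3, total now 88
augment #9: 9→13→1→2→3→11 bottleneck 3, total now 91
augment #10: 9→13→1→6→12→11 bottleneck 3, total now 94
augment #11: 9→13→1→6→12→7→11 bottleneck 8, total now 102

Maximum flow value: 102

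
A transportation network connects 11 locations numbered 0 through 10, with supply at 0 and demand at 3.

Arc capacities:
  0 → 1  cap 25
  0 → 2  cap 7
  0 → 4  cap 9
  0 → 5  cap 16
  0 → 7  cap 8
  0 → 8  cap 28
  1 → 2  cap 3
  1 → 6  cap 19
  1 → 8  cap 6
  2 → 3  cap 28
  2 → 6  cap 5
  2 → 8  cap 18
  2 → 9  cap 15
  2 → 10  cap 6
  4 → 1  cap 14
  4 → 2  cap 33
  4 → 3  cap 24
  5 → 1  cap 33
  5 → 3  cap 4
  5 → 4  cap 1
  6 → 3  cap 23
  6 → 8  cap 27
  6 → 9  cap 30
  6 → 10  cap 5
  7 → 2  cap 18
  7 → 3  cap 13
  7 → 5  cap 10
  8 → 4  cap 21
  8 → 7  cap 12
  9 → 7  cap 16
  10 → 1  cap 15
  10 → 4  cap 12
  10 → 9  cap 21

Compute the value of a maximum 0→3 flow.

augment #1: 0→2→3 bottleneck 7, total now 7
augment #2: 0→4→3 bottleneck 9, total now 16
augment #3: 0→5→3 bottleneck 4, total now 20
augment #4: 0→7→3 bottleneck 8, total now 28
augment #5: 0→1→2→3 bottleneck 3, total now 31
augment #6: 0→1→6→3 bottleneck 19, total now 50
augment #7: 0→5→4→3 bottleneck 1, total now 51
augment #8: 0→8→4→3 bottleneck 14, total now 65
augment #9: 0→8→7→3 bottleneck 5, total now 70
augment #10: 0→8→4→2→3 bottleneck 7, total now 77
augment #11: 0→8→7→2→3 bottleneck 2, total now 79
augment #12: 0→1→8→7→2→3 bottleneck 3, total now 82
augment #13: 0→5→1→8→7→2→3 bottleneck 2, total now 84

Maximum flow value: 84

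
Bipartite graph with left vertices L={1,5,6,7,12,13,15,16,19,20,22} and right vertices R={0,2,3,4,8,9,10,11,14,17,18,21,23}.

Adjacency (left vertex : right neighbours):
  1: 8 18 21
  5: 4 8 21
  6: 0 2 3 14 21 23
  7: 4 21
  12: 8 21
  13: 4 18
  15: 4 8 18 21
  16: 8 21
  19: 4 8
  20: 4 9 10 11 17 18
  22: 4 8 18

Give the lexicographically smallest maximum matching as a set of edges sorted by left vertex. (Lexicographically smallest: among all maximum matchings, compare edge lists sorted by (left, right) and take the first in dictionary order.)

|M| = 6 (so the lex-smallest maximum matching has 6 edges)
process left vertices in ascending order; for each, take the smallest-labelled available neighbour that still permits 6 edges overall, or leave it unmatched if none does
lex-smallest matching: {1-8, 5-4, 6-0, 7-21, 13-18, 20-9}

Lex-smallest maximum matching: {(1,8), (5,4), (6,0), (7,21), (13,18), (20,9)}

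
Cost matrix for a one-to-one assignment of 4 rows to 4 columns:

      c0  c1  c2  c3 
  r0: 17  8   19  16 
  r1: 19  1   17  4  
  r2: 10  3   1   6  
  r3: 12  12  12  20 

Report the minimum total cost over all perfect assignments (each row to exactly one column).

Minimum assignment cost: 25

optimal assignment: row0→col1 (cost 8), row1→col3 (cost 4), row2→col2 (cost 1), row3→col0 (cost 12)
total = 8 + 4 + 1 + 12 = 25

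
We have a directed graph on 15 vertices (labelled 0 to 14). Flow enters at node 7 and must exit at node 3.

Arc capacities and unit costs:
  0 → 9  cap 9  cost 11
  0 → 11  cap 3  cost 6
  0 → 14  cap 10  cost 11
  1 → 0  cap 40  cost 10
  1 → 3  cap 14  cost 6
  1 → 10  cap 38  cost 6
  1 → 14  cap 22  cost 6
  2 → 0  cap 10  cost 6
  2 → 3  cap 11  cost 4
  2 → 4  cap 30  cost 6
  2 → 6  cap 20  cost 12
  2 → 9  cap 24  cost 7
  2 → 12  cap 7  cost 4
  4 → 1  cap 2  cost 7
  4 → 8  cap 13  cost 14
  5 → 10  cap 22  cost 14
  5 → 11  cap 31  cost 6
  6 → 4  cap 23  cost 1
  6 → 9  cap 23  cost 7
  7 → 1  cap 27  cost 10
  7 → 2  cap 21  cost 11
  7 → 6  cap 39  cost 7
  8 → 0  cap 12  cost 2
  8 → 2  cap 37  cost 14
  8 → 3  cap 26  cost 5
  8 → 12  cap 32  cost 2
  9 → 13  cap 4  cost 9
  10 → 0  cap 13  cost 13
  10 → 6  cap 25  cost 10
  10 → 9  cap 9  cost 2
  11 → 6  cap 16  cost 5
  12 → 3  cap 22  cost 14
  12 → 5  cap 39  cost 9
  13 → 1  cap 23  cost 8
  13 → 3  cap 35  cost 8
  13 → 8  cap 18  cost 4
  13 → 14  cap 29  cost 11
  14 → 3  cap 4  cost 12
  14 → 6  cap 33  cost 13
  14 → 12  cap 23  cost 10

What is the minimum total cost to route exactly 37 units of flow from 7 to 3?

shortest-cost path #1: 7→2→3 push 11 @ unit cost 15 (adds 165)
shortest-cost path #2: 7→1→3 push 14 @ unit cost 16 (adds 224)
shortest-cost path #3: 7→6→4→8→3 push 12 @ unit cost 27 (adds 324)
total cost = 713

Minimum cost for 37 units: 713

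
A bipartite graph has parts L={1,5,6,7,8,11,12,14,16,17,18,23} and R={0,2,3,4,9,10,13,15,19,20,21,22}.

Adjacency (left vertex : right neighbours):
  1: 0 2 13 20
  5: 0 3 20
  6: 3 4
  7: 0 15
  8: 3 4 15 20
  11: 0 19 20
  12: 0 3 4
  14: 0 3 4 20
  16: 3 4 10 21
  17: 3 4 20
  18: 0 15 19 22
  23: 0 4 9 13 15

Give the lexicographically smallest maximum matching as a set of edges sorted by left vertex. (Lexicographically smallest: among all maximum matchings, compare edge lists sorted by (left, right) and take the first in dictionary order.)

Lex-smallest maximum matching: {(1,2), (5,0), (6,3), (7,15), (8,4), (11,19), (14,20), (16,10), (18,22), (23,9)}

|M| = 10 (so the lex-smallest maximum matching has 10 edges)
process left vertices in ascending order; for each, take the smallest-labelled available neighbour that still permits 10 edges overall, or leave it unmatched if none does
lex-smallest matching: {1-2, 5-0, 6-3, 7-15, 8-4, 11-19, 14-20, 16-10, 18-22, 23-9}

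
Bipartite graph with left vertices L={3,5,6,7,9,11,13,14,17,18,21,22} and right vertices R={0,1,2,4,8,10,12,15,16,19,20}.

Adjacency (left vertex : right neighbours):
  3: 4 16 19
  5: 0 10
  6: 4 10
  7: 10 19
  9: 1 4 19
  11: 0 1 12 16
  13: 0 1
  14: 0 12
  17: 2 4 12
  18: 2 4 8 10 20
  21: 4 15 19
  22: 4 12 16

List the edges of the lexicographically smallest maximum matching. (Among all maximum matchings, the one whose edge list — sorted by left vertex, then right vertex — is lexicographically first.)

|M| = 10 (so the lex-smallest maximum matching has 10 edges)
process left vertices in ascending order; for each, take the smallest-labelled available neighbour that still permits 10 edges overall, or leave it unmatched if none does
lex-smallest matching: {3-4, 5-0, 6-10, 7-19, 9-1, 11-12, 17-2, 18-8, 21-15, 22-16}

Lex-smallest maximum matching: {(3,4), (5,0), (6,10), (7,19), (9,1), (11,12), (17,2), (18,8), (21,15), (22,16)}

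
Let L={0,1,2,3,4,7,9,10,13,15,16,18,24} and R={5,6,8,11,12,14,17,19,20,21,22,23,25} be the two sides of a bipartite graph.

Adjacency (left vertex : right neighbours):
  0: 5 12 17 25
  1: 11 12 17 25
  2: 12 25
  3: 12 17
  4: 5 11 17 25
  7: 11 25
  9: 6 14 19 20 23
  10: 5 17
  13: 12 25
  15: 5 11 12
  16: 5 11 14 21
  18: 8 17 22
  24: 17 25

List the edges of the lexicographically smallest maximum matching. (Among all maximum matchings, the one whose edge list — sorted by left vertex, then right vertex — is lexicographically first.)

Lex-smallest maximum matching: {(0,5), (1,11), (2,12), (3,17), (4,25), (9,6), (16,14), (18,8)}

|M| = 8 (so the lex-smallest maximum matching has 8 edges)
process left vertices in ascending order; for each, take the smallest-labelled available neighbour that still permits 8 edges overall, or leave it unmatched if none does
lex-smallest matching: {0-5, 1-11, 2-12, 3-17, 4-25, 9-6, 16-14, 18-8}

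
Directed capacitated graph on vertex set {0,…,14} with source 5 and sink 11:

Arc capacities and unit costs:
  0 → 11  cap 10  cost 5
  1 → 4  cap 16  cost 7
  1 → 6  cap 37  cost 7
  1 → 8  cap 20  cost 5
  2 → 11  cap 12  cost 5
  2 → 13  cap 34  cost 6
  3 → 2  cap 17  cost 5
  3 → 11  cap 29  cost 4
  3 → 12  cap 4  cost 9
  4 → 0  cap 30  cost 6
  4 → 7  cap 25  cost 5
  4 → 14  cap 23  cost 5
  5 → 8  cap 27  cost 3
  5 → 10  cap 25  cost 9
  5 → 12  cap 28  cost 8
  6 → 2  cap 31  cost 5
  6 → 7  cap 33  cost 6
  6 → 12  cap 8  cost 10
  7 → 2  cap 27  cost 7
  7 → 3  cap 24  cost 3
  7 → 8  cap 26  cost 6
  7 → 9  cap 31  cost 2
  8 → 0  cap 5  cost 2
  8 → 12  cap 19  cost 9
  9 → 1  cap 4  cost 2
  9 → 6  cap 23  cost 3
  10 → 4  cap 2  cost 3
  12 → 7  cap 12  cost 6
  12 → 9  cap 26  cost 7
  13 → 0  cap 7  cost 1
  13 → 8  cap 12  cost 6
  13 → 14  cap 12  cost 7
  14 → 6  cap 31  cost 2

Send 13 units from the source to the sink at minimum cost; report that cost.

Minimum cost for 13 units: 218

shortest-cost path #1: 5→8→0→11 push 5 @ unit cost 10 (adds 50)
shortest-cost path #2: 5→12→7→3→11 push 8 @ unit cost 21 (adds 168)
total cost = 218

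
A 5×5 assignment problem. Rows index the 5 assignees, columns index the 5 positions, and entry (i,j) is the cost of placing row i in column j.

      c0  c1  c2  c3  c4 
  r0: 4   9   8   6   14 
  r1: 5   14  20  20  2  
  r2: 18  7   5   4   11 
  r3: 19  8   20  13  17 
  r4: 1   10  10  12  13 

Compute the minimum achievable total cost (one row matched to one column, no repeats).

Minimum assignment cost: 22

optimal assignment: row0→col3 (cost 6), row1→col4 (cost 2), row2→col2 (cost 5), row3→col1 (cost 8), row4→col0 (cost 1)
total = 6 + 2 + 5 + 8 + 1 = 22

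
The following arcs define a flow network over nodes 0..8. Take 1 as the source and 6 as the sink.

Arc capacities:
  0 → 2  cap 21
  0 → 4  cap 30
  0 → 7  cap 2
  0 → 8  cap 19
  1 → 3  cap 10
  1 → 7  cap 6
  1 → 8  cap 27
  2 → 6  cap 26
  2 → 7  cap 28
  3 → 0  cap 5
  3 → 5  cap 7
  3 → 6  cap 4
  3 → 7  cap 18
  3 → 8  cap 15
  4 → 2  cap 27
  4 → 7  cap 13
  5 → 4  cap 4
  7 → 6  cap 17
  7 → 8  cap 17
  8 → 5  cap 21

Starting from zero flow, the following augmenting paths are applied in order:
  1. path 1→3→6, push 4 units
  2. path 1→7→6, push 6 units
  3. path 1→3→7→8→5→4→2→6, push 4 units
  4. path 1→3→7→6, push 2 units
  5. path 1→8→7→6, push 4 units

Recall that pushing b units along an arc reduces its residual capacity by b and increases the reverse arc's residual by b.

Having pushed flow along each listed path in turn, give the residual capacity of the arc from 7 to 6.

Residual capacity of (7,6): 5

after path 1 (1→3→6, push 4): res(7,6)=17
after path 2 (1→7→6, push 6): res(7,6)=11
after path 3 (1→3→7→8→5→4→2→6, push 4): res(7,6)=11
after path 4 (1→3→7→6, push 2): res(7,6)=9
after path 5 (1→8→7→6, push 4): res(7,6)=5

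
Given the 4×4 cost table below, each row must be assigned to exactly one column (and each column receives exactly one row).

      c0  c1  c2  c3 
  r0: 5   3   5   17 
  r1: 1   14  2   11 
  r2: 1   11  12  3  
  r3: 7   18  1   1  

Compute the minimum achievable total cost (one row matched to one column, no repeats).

Minimum assignment cost: 7

optimal assignment: row0→col1 (cost 3), row1→col2 (cost 2), row2→col0 (cost 1), row3→col3 (cost 1)
total = 3 + 2 + 1 + 1 = 7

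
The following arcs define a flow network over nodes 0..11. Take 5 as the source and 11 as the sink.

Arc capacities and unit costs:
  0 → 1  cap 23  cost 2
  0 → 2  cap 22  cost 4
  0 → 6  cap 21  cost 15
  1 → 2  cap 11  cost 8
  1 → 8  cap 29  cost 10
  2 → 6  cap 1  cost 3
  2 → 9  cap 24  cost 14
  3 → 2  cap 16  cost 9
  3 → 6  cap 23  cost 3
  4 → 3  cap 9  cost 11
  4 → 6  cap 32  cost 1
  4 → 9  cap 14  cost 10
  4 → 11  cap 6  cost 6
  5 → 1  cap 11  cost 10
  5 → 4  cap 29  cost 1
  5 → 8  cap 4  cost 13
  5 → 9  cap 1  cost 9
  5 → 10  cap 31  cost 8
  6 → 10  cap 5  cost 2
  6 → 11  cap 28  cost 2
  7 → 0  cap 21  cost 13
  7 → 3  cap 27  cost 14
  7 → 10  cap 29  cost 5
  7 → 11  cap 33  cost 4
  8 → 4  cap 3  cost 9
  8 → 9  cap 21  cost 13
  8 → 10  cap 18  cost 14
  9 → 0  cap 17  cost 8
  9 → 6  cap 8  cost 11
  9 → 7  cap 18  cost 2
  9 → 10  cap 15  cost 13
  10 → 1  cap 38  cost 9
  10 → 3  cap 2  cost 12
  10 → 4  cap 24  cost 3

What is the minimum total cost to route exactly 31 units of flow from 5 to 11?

shortest-cost path #1: 5→4→6→11 push 28 @ unit cost 4 (adds 112)
shortest-cost path #2: 5→4→11 push 1 @ unit cost 7 (adds 7)
shortest-cost path #3: 5→9→7→11 push 1 @ unit cost 15 (adds 15)
shortest-cost path #4: 5→10→4→11 push 1 @ unit cost 17 (adds 17)
total cost = 151

Minimum cost for 31 units: 151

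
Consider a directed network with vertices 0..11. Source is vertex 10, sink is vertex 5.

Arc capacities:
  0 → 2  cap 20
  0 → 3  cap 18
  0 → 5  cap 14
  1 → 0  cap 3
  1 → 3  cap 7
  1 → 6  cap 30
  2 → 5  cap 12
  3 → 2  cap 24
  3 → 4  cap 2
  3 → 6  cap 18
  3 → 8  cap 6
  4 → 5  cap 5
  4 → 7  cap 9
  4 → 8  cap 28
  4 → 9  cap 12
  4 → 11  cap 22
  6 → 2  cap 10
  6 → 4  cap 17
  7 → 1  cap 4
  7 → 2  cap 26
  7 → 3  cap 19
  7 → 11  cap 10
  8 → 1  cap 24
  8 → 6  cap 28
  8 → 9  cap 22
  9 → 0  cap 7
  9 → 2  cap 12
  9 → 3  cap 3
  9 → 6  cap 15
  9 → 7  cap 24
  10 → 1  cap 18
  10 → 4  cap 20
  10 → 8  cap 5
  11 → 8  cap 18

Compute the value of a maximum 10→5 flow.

augment #1: 10→4→5 bottleneck 5, total now 5
augment #2: 10→1→0→5 bottleneck 3, total now 8
augment #3: 10→1→3→2→5 bottleneck 7, total now 15
augment #4: 10→1→6→2→5 bottleneck 5, total now 20
augment #5: 10→4→9→0→5 bottleneck 7, total now 27

Maximum flow value: 27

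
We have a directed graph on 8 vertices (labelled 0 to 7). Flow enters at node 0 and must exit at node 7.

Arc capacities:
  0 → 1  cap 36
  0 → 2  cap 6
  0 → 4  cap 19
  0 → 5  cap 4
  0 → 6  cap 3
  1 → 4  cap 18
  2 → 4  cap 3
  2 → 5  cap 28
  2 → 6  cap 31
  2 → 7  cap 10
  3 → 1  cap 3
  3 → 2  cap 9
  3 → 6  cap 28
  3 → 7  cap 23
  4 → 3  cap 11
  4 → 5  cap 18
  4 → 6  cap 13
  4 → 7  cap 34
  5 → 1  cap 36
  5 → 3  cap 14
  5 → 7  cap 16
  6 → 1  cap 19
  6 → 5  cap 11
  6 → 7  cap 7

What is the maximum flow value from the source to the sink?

augment #1: 0→2→7 bottleneck 6, total now 6
augment #2: 0→4→7 bottleneck 19, total now 25
augment #3: 0→5→7 bottleneck 4, total now 29
augment #4: 0→6→7 bottleneck 3, total now 32
augment #5: 0→1→4→7 bottleneck 15, total now 47
augment #6: 0→1→4→3→7 bottleneck 3, total now 50

Maximum flow value: 50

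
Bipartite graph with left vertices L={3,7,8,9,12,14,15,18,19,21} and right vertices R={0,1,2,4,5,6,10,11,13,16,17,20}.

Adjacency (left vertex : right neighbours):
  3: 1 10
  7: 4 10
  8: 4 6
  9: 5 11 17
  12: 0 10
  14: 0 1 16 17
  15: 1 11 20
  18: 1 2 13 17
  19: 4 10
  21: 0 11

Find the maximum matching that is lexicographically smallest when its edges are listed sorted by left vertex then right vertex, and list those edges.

Lex-smallest maximum matching: {(3,1), (7,4), (8,6), (9,5), (12,0), (14,16), (15,20), (18,2), (19,10), (21,11)}

|M| = 10 (so the lex-smallest maximum matching has 10 edges)
process left vertices in ascending order; for each, take the smallest-labelled available neighbour that still permits 10 edges overall, or leave it unmatched if none does
lex-smallest matching: {3-1, 7-4, 8-6, 9-5, 12-0, 14-16, 15-20, 18-2, 19-10, 21-11}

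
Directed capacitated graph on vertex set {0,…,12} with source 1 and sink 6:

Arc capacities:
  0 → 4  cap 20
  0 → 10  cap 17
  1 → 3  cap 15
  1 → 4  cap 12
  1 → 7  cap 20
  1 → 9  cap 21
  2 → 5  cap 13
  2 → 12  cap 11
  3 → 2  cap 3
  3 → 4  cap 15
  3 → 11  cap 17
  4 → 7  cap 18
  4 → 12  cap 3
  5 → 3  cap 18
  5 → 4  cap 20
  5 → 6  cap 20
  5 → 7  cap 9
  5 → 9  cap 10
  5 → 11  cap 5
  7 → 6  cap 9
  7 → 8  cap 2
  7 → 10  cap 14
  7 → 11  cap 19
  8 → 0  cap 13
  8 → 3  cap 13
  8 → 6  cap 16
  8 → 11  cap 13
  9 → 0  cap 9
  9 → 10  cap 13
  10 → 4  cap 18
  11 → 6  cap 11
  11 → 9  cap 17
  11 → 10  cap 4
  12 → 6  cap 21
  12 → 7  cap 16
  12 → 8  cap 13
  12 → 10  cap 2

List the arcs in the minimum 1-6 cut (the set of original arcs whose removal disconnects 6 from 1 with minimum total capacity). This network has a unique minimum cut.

Min-cut arcs: {(3,2), (4,12), (7,6), (7,8), (11,6)} (total capacity 28)

augment #1: 1→7→6 push 9
augment #2: 1→3→11→6 push 11
augment #3: 1→4→12→6 push 3
augment #4: 1→7→8→6 push 2
augment #5: 1→3→2→5→6 push 3
max flow = 28; residual-reachable set from 1 gives S-side
cut edges (S→T): {(3,2), (4,12), (7,6), (7,8), (11,6)} total cap 28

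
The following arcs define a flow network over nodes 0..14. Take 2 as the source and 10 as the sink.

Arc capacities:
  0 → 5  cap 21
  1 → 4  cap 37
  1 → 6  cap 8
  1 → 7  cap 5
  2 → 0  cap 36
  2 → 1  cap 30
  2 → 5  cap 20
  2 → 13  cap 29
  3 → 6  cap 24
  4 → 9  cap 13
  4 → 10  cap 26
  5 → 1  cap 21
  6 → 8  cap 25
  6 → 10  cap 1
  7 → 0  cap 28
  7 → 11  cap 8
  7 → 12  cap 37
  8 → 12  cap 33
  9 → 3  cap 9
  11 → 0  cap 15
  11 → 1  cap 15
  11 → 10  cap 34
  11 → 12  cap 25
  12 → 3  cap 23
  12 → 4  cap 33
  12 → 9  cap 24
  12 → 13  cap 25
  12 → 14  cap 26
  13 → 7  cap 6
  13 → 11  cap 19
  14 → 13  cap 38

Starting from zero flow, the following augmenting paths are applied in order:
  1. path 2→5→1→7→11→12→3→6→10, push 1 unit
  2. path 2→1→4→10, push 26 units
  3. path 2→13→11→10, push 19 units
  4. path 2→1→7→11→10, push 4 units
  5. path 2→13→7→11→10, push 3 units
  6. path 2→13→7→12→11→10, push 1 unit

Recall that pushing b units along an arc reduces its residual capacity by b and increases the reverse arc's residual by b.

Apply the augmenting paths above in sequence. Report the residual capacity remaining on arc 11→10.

after path 1 (2→5→1→7→11→12→3→6→10, push 1): res(11,10)=34
after path 2 (2→1→4→10, push 26): res(11,10)=34
after path 3 (2→13→11→10, push 19): res(11,10)=15
after path 4 (2→1→7→11→10, push 4): res(11,10)=11
after path 5 (2→13→7→11→10, push 3): res(11,10)=8
after path 6 (2→13→7→12→11→10, push 1): res(11,10)=7

Residual capacity of (11,10): 7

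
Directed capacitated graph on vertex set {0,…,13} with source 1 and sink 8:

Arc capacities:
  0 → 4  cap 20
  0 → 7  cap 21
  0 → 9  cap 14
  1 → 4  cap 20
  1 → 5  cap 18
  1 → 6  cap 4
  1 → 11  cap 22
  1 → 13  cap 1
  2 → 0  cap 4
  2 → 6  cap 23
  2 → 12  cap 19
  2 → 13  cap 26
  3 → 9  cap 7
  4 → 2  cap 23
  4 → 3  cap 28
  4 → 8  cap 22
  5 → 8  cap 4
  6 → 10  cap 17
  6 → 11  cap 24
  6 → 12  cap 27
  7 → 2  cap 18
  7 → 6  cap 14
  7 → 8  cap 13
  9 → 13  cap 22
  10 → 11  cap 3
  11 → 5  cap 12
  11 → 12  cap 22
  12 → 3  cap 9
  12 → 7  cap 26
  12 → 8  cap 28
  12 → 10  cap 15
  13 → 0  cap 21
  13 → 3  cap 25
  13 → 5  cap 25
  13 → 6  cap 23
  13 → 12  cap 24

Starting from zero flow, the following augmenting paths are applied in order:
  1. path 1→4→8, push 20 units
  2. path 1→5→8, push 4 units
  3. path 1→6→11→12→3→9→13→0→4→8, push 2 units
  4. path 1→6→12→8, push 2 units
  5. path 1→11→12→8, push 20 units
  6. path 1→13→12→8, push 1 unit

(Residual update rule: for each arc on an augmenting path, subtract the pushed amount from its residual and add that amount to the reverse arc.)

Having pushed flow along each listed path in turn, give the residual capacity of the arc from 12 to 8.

Residual capacity of (12,8): 5

after path 1 (1→4→8, push 20): res(12,8)=28
after path 2 (1→5→8, push 4): res(12,8)=28
after path 3 (1→6→11→12→3→9→13→0→4→8, push 2): res(12,8)=28
after path 4 (1→6→12→8, push 2): res(12,8)=26
after path 5 (1→11→12→8, push 20): res(12,8)=6
after path 6 (1→13→12→8, push 1): res(12,8)=5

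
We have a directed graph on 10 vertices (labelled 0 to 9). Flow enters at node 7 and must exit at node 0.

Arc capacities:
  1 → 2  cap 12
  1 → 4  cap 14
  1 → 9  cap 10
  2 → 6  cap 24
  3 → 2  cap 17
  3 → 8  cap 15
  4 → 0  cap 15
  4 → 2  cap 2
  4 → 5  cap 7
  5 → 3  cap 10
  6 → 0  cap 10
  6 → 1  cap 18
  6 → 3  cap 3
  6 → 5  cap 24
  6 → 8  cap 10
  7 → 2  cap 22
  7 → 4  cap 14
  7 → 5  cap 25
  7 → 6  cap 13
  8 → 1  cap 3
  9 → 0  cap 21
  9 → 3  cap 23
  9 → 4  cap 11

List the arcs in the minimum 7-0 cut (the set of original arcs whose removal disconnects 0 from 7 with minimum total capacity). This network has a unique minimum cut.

augment #1: 7→4→0 push 14
augment #2: 7→6→0 push 10
augment #3: 7→6→1→4→0 push 1
augment #4: 7→6→1→9→0 push 2
augment #5: 7→2→6→1→9→0 push 8
max flow = 35; residual-reachable set from 7 gives S-side
cut edges (S→T): {(1,9), (4,0), (6,0)} total cap 35

Min-cut arcs: {(1,9), (4,0), (6,0)} (total capacity 35)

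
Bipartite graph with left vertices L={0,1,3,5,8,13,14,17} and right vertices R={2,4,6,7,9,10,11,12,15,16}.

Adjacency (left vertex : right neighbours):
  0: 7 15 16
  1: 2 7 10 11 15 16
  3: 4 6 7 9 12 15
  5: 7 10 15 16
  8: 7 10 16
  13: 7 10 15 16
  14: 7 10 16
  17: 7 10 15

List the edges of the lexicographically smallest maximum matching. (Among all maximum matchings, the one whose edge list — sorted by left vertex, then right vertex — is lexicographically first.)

Lex-smallest maximum matching: {(0,7), (1,2), (3,4), (5,10), (8,16), (13,15)}

|M| = 6 (so the lex-smallest maximum matching has 6 edges)
process left vertices in ascending order; for each, take the smallest-labelled available neighbour that still permits 6 edges overall, or leave it unmatched if none does
lex-smallest matching: {0-7, 1-2, 3-4, 5-10, 8-16, 13-15}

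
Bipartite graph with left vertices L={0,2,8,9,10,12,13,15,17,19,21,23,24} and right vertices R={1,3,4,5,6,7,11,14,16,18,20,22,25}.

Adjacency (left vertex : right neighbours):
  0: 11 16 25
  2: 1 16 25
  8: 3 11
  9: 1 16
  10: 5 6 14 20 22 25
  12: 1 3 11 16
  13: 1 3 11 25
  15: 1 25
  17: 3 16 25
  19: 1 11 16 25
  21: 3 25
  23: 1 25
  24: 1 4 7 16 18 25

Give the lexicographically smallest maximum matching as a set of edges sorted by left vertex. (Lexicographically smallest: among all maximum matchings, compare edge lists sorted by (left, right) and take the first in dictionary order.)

Lex-smallest maximum matching: {(0,11), (2,1), (8,3), (9,16), (10,5), (13,25), (24,4)}

|M| = 7 (so the lex-smallest maximum matching has 7 edges)
process left vertices in ascending order; for each, take the smallest-labelled available neighbour that still permits 7 edges overall, or leave it unmatched if none does
lex-smallest matching: {0-11, 2-1, 8-3, 9-16, 10-5, 13-25, 24-4}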